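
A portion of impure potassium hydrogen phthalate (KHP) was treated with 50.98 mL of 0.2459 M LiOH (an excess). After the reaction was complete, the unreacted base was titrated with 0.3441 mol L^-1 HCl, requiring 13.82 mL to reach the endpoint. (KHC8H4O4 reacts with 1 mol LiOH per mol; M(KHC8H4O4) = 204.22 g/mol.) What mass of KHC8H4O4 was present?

Total n(LiOH) added = 0.2459 x 0.05098 = 0.01254 mol.
n(HCl) used = 0.3441 x 0.01382 = 0.004755 mol, which equals the excess n(LiOH).
So n(LiOH) consumed by the sample = 0.01254 - 0.004755 = 0.007781 mol.
n(KHC8H4O4) = 0.007781 / 1 = 0.007781 mol.
mass = 0.007781 mol x 204.22 g/mol = 1.59 g.

1.59 g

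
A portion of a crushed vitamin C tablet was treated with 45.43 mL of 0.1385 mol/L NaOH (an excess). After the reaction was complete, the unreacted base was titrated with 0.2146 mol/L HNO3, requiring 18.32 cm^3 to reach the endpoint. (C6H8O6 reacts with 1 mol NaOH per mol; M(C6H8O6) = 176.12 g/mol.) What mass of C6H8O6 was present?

Total n(NaOH) added = 0.1385 x 0.04543 = 0.006292 mol.
n(HNO3) used = 0.2146 x 0.01832 = 0.003931 mol, which equals the excess n(NaOH).
So n(NaOH) consumed by the sample = 0.006292 - 0.003931 = 0.002361 mol.
n(C6H8O6) = 0.002361 / 1 = 0.002361 mol.
mass = 0.002361 mol x 176.12 g/mol = 0.416 g.

0.416 g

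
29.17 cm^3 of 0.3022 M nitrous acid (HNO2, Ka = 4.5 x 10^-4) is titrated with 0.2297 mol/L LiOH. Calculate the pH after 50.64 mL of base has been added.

12.55

n(acid) = 0.3022 x 0.02917 = 0.008815 mol; n(LiOH) added = 0.2297 x 0.05064 = 0.01163 mol.
Base is in excess by 0.01163 - 0.008815 = 0.002817 mol in a total volume of 0.07981 L.
[OH^-] = 0.002817/0.07981 = 0.03529 M, so pOH = 1.45 and pH = 14.00 - 1.45 = 12.55.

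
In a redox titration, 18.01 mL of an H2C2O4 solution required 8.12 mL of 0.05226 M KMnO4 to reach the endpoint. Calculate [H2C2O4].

n(KMnO4) = 0.05226 x 0.008120 = 0.0004244 mol.
From the balanced equation, 2 mol KMnO4 reacts with 5 mol H2C2O4, so n(H2C2O4) = 0.0004244 x 5/2 = 0.001061 mol.
[H2C2O4] = 0.001061 / 0.01801 L = 0.0589 M.

0.0589 M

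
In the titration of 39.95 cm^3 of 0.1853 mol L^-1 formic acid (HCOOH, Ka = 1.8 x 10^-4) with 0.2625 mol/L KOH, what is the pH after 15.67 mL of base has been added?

3.84

Initial n(HCOOH) = 0.1853 x 0.03995 = 0.007403 mol.
n(KOH) added = 0.2625 x 0.01567 = 0.004113 mol, converting that many moles of HCOOH to HCOO-.
Remaining n(HCOOH) = 0.003289 mol; n(HCOO-) = 0.004113 mol.
By Henderson-Hasselbalch, pH = pKa + log([A^-]/[HA]) = 3.74 + log(0.004113/0.003289) = 3.74 + (+0.10) = 3.84.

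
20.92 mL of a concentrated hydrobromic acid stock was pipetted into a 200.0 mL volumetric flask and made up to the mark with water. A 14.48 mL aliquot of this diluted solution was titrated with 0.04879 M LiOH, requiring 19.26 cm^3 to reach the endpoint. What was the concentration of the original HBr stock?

n(LiOH) = 0.04879 x 0.01926 = 0.0009397 mol.
n(HBr) in the aliquot = 0.0009397 mol.
[diluted HBr] = 0.0009397 / 0.01448 = 0.06490 M.
Dilution factor = 200.0/20.92 = 9.560, so [stock] = 0.06490 x 9.560 = 0.620 M.

0.620 M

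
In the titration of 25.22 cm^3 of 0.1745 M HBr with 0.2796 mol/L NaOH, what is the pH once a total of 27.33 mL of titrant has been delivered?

n(acid) = 0.1745 x 0.02522 = 0.004401 mol; n(NaOH) added = 0.2796 x 0.02733 = 0.007641 mol.
Base is in excess by 0.007641 - 0.004401 = 0.003241 mol in a total volume of 0.05255 L.
[OH^-] = 0.003241/0.05255 = 0.06167 M, so pOH = 1.21 and pH = 14.00 - 1.21 = 12.79.

12.79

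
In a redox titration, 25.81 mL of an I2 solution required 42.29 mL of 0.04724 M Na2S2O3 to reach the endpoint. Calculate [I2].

0.0387 M

n(Na2S2O3) = 0.04724 x 0.04229 = 0.001998 mol.
From the balanced equation, 2 mol Na2S2O3 reacts with 1 mol I2, so n(I2) = 0.001998 x 1/2 = 0.0009989 mol.
[I2] = 0.0009989 / 0.02581 L = 0.0387 M.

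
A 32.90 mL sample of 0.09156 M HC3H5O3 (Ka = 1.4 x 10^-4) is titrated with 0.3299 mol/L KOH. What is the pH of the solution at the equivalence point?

n(HC3H5O3) = 0.09156 x 0.03290 = 0.003012 mol; V(KOH) at equivalence = 0.003012/0.3299 = 0.009131 L.
At equivalence all the acid is converted to C3H5O3-; total volume = 0.03290 + 0.009131 = 0.04203 L, so [C3H5O3-] = 0.003012/0.04203 = 0.07167 M.
Kb = Kw/Ka = 1.0e-14 / 1.4 x 10^-4 = 7.14e-11.
[OH^-] = sqrt(Kb x [C3H5O3-]) = sqrt(7.14e-11 x 0.07167) = 2.26e-6 M.
pOH = 5.65, so pH = 14.00 - 5.65 = 8.35.

8.35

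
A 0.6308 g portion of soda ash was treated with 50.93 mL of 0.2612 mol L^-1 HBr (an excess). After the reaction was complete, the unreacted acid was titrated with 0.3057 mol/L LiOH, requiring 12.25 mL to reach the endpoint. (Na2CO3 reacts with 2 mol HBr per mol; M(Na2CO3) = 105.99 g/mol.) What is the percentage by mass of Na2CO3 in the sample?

80.3%

Total n(HBr) added = 0.2612 x 0.05093 = 0.01330 mol.
n(LiOH) used = 0.3057 x 0.01225 = 0.003745 mol, which equals the excess n(HBr).
So n(HBr) consumed by the sample = 0.01330 - 0.003745 = 0.009558 mol.
n(Na2CO3) = 0.009558 / 2 = 0.004779 mol.
mass Na2CO3 = 0.004779 x 105.99 = 0.5065 g, so %Na2CO3 = 0.5065/0.6308 x 100 = 80.3%.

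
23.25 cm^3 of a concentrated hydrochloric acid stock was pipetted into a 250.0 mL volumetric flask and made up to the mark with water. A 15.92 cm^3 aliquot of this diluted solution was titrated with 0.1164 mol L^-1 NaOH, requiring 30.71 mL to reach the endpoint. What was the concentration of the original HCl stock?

2.41 M

n(NaOH) = 0.1164 x 0.03071 = 0.003575 mol.
n(HCl) in the aliquot = 0.003575 mol.
[diluted HCl] = 0.003575 / 0.01592 = 0.2245 M.
Dilution factor = 250.0/23.25 = 10.75, so [stock] = 0.2245 x 10.75 = 2.41 M.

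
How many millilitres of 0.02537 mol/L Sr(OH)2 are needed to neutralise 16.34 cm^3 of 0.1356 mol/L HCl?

43.7 mL

n(HCl) = 0.1356 mol/L x 0.01634 L = 0.002216 mol.
The neutralisation is 2 HCl : 1 Sr(OH)2, so n(Sr(OH)2) = 0.002216 x 1/2 = 0.001108 mol.
V(Sr(OH)2) = 0.001108 / 0.02537 = 0.04367 L = 43.7 mL.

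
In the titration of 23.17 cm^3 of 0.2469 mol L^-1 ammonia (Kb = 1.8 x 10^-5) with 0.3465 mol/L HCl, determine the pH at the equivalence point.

n(NH3) = 0.2469 x 0.02317 = 0.005721 mol; V(HCl) at equivalence = 0.005721/0.3465 = 0.01651 L.
At equivalence the base is fully converted to NH4+; total volume = 0.03968 L, so [NH4+] = 0.005721/0.03968 = 0.1442 M.
Ka(NH4+) = Kw/Kb = 1.0e-14 / 1.8 x 10^-5 = 5.56e-10.
[H^+] = sqrt(Ka x [NH4+]) = sqrt(5.56e-10 x 0.1442) = 8.95e-6 M.
pH = -log(8.95e-6) = 5.05.

5.05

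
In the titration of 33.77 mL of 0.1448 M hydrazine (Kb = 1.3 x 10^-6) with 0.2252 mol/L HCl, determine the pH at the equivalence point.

n(N2H4) = 0.1448 x 0.03377 = 0.004890 mol; V(HCl) at equivalence = 0.004890/0.2252 = 0.02171 L.
At equivalence the base is fully converted to N2H5+; total volume = 0.05548 L, so [N2H5+] = 0.004890/0.05548 = 0.08813 M.
Ka(N2H5+) = Kw/Kb = 1.0e-14 / 1.3 x 10^-6 = 7.69e-9.
[H^+] = sqrt(Ka x [N2H5+]) = sqrt(7.69e-9 x 0.08813) = 2.60e-5 M.
pH = -log(2.60e-5) = 4.58.

4.58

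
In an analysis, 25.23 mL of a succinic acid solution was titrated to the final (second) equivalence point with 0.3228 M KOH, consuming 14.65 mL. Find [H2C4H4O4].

0.0937 M

n(KOH) = 0.3228 x 0.01465 = 0.004729 mol.
At the final (second) equivalence point, 2 mol OH^- react per mol H2C4H4O4, so n(H2C4H4O4) = 0.004729 / 2 = 0.002365 mol.
[H2C4H4O4] = 0.002365 / 0.02523 L = 0.0937 M.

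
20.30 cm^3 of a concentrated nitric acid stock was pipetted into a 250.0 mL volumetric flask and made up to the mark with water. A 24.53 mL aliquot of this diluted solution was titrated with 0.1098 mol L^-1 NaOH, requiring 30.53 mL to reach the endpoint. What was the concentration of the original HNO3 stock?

1.68 M

n(NaOH) = 0.1098 x 0.03053 = 0.003352 mol.
n(HNO3) in the aliquot = 0.003352 mol.
[diluted HNO3] = 0.003352 / 0.02453 = 0.1367 M.
Dilution factor = 250.0/20.30 = 12.32, so [stock] = 0.1367 x 12.32 = 1.68 M.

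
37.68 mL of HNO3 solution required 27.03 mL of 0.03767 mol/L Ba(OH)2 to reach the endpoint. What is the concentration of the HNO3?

n(Ba(OH)2) delivered = 0.03767 x 0.02703 = 0.001018 mol.
The reaction is 2 HNO3 + 1 Ba(OH)2, so n(HNO3) = 0.001018 x 2/1 = 0.002036 mol.
[HNO3] = 0.002036 mol / 0.03768 L = 0.0540 M.

0.0540 M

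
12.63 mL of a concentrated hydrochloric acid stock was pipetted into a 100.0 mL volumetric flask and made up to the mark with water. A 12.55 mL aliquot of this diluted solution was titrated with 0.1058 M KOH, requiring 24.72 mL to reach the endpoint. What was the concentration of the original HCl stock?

n(KOH) = 0.1058 x 0.02472 = 0.002615 mol.
n(HCl) in the aliquot = 0.002615 mol.
[diluted HCl] = 0.002615 / 0.01255 = 0.2084 M.
Dilution factor = 100.0/12.63 = 7.918, so [stock] = 0.2084 x 7.918 = 1.65 M.

1.65 M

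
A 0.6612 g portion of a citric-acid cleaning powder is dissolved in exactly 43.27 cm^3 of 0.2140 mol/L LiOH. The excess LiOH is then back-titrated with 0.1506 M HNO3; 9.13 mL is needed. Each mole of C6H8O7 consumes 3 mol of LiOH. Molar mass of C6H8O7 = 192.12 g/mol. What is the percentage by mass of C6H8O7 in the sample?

Total n(LiOH) added = 0.2140 x 0.04327 = 0.009260 mol.
n(HNO3) used = 0.1506 x 0.009130 = 0.001375 mol, which equals the excess n(LiOH).
So n(LiOH) consumed by the sample = 0.009260 - 0.001375 = 0.007885 mol.
n(C6H8O7) = 0.007885 / 3 = 0.002628 mol.
mass C6H8O7 = 0.002628 x 192.12 = 0.5049 g, so %C6H8O7 = 0.5049/0.6612 x 100 = 76.4%.

76.4%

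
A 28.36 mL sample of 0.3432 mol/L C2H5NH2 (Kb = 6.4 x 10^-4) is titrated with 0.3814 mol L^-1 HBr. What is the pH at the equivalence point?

5.77

n(C2H5NH2) = 0.3432 x 0.02836 = 0.009733 mol; V(HBr) at equivalence = 0.009733/0.3814 = 0.02552 L.
At equivalence the base is fully converted to C2H5NH3+; total volume = 0.05388 L, so [C2H5NH3+] = 0.009733/0.05388 = 0.1806 M.
Ka(C2H5NH3+) = Kw/Kb = 1.0e-14 / 6.4 x 10^-4 = 1.56e-11.
[H^+] = sqrt(Ka x [C2H5NH3+]) = sqrt(1.56e-11 x 0.1806) = 1.68e-6 M.
pH = -log(1.68e-6) = 5.77.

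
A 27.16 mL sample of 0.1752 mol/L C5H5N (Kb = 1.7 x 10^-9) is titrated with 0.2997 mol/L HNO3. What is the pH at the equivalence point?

3.09

n(C5H5N) = 0.1752 x 0.02716 = 0.004758 mol; V(HNO3) at equivalence = 0.004758/0.2997 = 0.01588 L.
At equivalence the base is fully converted to C5H5NH+; total volume = 0.04304 L, so [C5H5NH+] = 0.004758/0.04304 = 0.1106 M.
Ka(C5H5NH+) = Kw/Kb = 1.0e-14 / 1.7 x 10^-9 = 5.88e-6.
[H^+] = sqrt(Ka x [C5H5NH+]) = sqrt(5.88e-6 x 0.1106) = 0.000806 M.
pH = -log(0.000806) = 3.09.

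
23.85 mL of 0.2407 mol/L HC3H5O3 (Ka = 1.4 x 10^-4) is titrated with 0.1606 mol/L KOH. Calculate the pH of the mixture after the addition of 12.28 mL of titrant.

Initial n(HC3H5O3) = 0.2407 x 0.02385 = 0.005741 mol.
n(KOH) added = 0.1606 x 0.01228 = 0.001972 mol, converting that many moles of HC3H5O3 to C3H5O3-.
Remaining n(HC3H5O3) = 0.003769 mol; n(C3H5O3-) = 0.001972 mol.
By Henderson-Hasselbalch, pH = pKa + log([A^-]/[HA]) = 3.85 + log(0.001972/0.003769) = 3.85 + (-0.28) = 3.57.

3.57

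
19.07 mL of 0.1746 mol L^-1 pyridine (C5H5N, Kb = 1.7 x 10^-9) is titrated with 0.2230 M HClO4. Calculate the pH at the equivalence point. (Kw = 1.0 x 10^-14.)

n(C5H5N) = 0.1746 x 0.01907 = 0.003330 mol; V(HClO4) at equivalence = 0.003330/0.2230 = 0.01493 L.
At equivalence the base is fully converted to C5H5NH+; total volume = 0.03400 L, so [C5H5NH+] = 0.003330/0.03400 = 0.09793 M.
Ka(C5H5NH+) = Kw/Kb = 1.0e-14 / 1.7 x 10^-9 = 5.88e-6.
[H^+] = sqrt(Ka x [C5H5NH+]) = sqrt(5.88e-6 x 0.09793) = 0.000759 M.
pH = -log(0.000759) = 3.12.

3.12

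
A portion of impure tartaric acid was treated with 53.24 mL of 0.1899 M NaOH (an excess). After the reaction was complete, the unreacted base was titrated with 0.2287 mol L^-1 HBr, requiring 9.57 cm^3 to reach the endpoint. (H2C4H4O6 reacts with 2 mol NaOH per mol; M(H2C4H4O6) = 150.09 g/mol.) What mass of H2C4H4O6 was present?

0.594 g

Total n(NaOH) added = 0.1899 x 0.05324 = 0.01011 mol.
n(HBr) used = 0.2287 x 0.009570 = 0.002189 mol, which equals the excess n(NaOH).
So n(NaOH) consumed by the sample = 0.01011 - 0.002189 = 0.007922 mol.
n(H2C4H4O6) = 0.007922 / 2 = 0.003961 mol.
mass = 0.003961 mol x 150.09 g/mol = 0.594 g.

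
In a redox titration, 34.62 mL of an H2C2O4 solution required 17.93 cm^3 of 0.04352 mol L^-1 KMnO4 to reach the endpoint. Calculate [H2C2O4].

0.0563 M

n(KMnO4) = 0.04352 x 0.01793 = 0.0007803 mol.
From the balanced equation, 2 mol KMnO4 reacts with 5 mol H2C2O4, so n(H2C2O4) = 0.0007803 x 5/2 = 0.001951 mol.
[H2C2O4] = 0.001951 / 0.03462 L = 0.0563 M.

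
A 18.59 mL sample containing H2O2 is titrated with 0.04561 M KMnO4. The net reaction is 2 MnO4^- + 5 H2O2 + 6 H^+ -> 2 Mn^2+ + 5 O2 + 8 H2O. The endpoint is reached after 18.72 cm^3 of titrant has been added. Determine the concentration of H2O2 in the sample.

n(KMnO4) = 0.04561 x 0.01872 = 0.0008538 mol.
From the balanced equation, 2 mol KMnO4 reacts with 5 mol H2O2, so n(H2O2) = 0.0008538 x 5/2 = 0.002135 mol.
[H2O2] = 0.002135 / 0.01859 L = 0.115 M.

0.115 M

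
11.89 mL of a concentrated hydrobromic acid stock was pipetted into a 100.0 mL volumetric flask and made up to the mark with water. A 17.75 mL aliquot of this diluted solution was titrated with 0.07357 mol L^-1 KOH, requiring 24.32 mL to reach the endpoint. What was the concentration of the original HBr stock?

n(KOH) = 0.07357 x 0.02432 = 0.001789 mol.
n(HBr) in the aliquot = 0.001789 mol.
[diluted HBr] = 0.001789 / 0.01775 = 0.1008 M.
Dilution factor = 100.0/11.89 = 8.410, so [stock] = 0.1008 x 8.410 = 0.848 M.

0.848 M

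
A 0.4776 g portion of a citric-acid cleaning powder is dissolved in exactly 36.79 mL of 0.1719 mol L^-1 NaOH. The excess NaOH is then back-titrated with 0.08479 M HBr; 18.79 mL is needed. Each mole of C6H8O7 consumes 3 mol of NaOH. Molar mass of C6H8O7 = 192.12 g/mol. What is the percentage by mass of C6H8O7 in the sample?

63.4%

Total n(NaOH) added = 0.1719 x 0.03679 = 0.006324 mol.
n(HBr) used = 0.08479 x 0.01879 = 0.001593 mol, which equals the excess n(NaOH).
So n(NaOH) consumed by the sample = 0.006324 - 0.001593 = 0.004731 mol.
n(C6H8O7) = 0.004731 / 3 = 0.001577 mol.
mass C6H8O7 = 0.001577 x 192.12 = 0.3030 g, so %C6H8O7 = 0.3030/0.4776 x 100 = 63.4%.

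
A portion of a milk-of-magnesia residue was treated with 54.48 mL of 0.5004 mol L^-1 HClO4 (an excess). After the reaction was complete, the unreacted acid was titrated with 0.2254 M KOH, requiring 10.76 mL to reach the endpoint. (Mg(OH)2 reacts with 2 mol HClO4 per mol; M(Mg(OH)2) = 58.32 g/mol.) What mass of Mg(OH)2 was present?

Total n(HClO4) added = 0.5004 x 0.05448 = 0.02726 mol.
n(KOH) used = 0.2254 x 0.01076 = 0.002425 mol, which equals the excess n(HClO4).
So n(HClO4) consumed by the sample = 0.02726 - 0.002425 = 0.02484 mol.
n(Mg(OH)2) = 0.02484 / 2 = 0.01242 mol.
mass = 0.01242 mol x 58.32 g/mol = 0.724 g.

0.724 g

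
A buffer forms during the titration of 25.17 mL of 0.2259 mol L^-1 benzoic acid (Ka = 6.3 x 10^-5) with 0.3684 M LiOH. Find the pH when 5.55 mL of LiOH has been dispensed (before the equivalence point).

3.95

Initial n(C6H5COOH) = 0.2259 x 0.02517 = 0.005686 mol.
n(LiOH) added = 0.3684 x 0.005550 = 0.002045 mol, converting that many moles of C6H5COOH to C6H5COO-.
Remaining n(C6H5COOH) = 0.003641 mol; n(C6H5COO-) = 0.002045 mol.
By Henderson-Hasselbalch, pH = pKa + log([A^-]/[HA]) = 4.20 + log(0.002045/0.003641) = 4.20 + (-0.25) = 3.95.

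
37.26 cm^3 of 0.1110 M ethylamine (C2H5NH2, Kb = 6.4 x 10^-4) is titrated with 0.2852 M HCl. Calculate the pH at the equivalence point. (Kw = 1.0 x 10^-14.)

n(C2H5NH2) = 0.1110 x 0.03726 = 0.004136 mol; V(HCl) at equivalence = 0.004136/0.2852 = 0.01450 L.
At equivalence the base is fully converted to C2H5NH3+; total volume = 0.05176 L, so [C2H5NH3+] = 0.004136/0.05176 = 0.07990 M.
Ka(C2H5NH3+) = Kw/Kb = 1.0e-14 / 6.4 x 10^-4 = 1.56e-11.
[H^+] = sqrt(Ka x [C2H5NH3+]) = sqrt(1.56e-11 x 0.07990) = 1.12e-6 M.
pH = -log(1.12e-6) = 5.95.

5.95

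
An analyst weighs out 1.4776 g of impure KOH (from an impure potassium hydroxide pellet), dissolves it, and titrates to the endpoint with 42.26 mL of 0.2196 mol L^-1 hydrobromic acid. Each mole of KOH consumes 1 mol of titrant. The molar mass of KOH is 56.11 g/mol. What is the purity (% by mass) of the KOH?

35.2%

n(HBr) = 0.2196 x 0.04226 = 0.009280 mol.
n(KOH) = 0.009280 / 1 = 0.009280 mol.
mass of KOH = 0.009280 x 56.11 = 0.5207 g.
% purity = 0.5207 / 1.4776 x 100 = 35.2%.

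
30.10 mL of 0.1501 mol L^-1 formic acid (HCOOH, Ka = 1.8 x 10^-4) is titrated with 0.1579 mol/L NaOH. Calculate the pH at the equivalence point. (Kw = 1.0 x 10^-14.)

n(HCOOH) = 0.1501 x 0.03010 = 0.004518 mol; V(NaOH) at equivalence = 0.004518/0.1579 = 0.02861 L.
At equivalence all the acid is converted to HCOO-; total volume = 0.03010 + 0.02861 = 0.05871 L, so [HCOO-] = 0.004518/0.05871 = 0.07695 M.
Kb = Kw/Ka = 1.0e-14 / 1.8 x 10^-4 = 5.56e-11.
[OH^-] = sqrt(Kb x [HCOO-]) = sqrt(5.56e-11 x 0.07695) = 2.07e-6 M.
pOH = 5.68, so pH = 14.00 - 5.68 = 8.32.

8.32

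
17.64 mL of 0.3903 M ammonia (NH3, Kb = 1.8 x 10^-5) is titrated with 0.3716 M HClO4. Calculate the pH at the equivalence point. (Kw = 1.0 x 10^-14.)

4.99

n(NH3) = 0.3903 x 0.01764 = 0.006885 mol; V(HClO4) at equivalence = 0.006885/0.3716 = 0.01853 L.
At equivalence the base is fully converted to NH4+; total volume = 0.03617 L, so [NH4+] = 0.006885/0.03617 = 0.1904 M.
Ka(NH4+) = Kw/Kb = 1.0e-14 / 1.8 x 10^-5 = 5.56e-10.
[H^+] = sqrt(Ka x [NH4+]) = sqrt(5.56e-10 x 0.1904) = 1.03e-5 M.
pH = -log(1.03e-5) = 4.99.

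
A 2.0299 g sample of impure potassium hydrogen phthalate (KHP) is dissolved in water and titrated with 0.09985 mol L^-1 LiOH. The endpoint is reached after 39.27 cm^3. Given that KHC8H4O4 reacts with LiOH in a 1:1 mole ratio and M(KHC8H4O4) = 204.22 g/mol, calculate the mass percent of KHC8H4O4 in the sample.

n(LiOH) = 0.09985 x 0.03927 = 0.003921 mol.
n(KHC8H4O4) = 0.003921 / 1 = 0.003921 mol.
mass of KHC8H4O4 = 0.003921 x 204.22 = 0.8008 g.
% purity = 0.8008 / 2.0299 x 100 = 39.4%.

39.4%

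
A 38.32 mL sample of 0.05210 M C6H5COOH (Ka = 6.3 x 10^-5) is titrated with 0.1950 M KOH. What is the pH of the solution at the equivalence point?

8.41

n(C6H5COOH) = 0.05210 x 0.03832 = 0.001996 mol; V(KOH) at equivalence = 0.001996/0.1950 = 0.01024 L.
At equivalence all the acid is converted to C6H5COO-; total volume = 0.03832 + 0.01024 = 0.04856 L, so [C6H5COO-] = 0.001996/0.04856 = 0.04111 M.
Kb = Kw/Ka = 1.0e-14 / 6.3 x 10^-5 = 1.59e-10.
[OH^-] = sqrt(Kb x [C6H5COO-]) = sqrt(1.59e-10 x 0.04111) = 2.55e-6 M.
pOH = 5.59, so pH = 14.00 - 5.59 = 8.41.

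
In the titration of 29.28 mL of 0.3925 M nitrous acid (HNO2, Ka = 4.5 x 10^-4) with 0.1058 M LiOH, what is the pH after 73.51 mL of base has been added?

3.67

Initial n(HNO2) = 0.3925 x 0.02928 = 0.01149 mol.
n(LiOH) added = 0.1058 x 0.07351 = 0.007777 mol, converting that many moles of HNO2 to NO2-.
Remaining n(HNO2) = 0.003715 mol; n(NO2-) = 0.007777 mol.
By Henderson-Hasselbalch, pH = pKa + log([A^-]/[HA]) = 3.35 + log(0.007777/0.003715) = 3.35 + (+0.32) = 3.67.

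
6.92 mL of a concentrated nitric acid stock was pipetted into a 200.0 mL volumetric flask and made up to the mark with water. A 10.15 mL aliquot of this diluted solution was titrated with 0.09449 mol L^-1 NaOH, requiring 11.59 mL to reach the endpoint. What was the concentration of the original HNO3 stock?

3.12 M

n(NaOH) = 0.09449 x 0.01159 = 0.001095 mol.
n(HNO3) in the aliquot = 0.001095 mol.
[diluted HNO3] = 0.001095 / 0.01015 = 0.1079 M.
Dilution factor = 200.0/6.920 = 28.90, so [stock] = 0.1079 x 28.90 = 3.12 M.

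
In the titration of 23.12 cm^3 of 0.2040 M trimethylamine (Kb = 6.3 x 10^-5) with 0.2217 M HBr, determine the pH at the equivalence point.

5.39

n((CH3)3N) = 0.2040 x 0.02312 = 0.004716 mol; V(HBr) at equivalence = 0.004716/0.2217 = 0.02127 L.
At equivalence the base is fully converted to (CH3)3NH+; total volume = 0.04439 L, so [(CH3)3NH+] = 0.004716/0.04439 = 0.1062 M.
Ka((CH3)3NH+) = Kw/Kb = 1.0e-14 / 6.3 x 10^-5 = 1.59e-10.
[H^+] = sqrt(Ka x [(CH3)3NH+]) = sqrt(1.59e-10 x 0.1062) = 4.11e-6 M.
pH = -log(4.11e-6) = 5.39.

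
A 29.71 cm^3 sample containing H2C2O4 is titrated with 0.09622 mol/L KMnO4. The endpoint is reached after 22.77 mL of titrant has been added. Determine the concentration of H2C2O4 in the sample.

n(KMnO4) = 0.09622 x 0.02277 = 0.002191 mol.
From the balanced equation, 2 mol KMnO4 reacts with 5 mol H2C2O4, so n(H2C2O4) = 0.002191 x 5/2 = 0.005477 mol.
[H2C2O4] = 0.005477 / 0.02971 L = 0.184 M.

0.184 M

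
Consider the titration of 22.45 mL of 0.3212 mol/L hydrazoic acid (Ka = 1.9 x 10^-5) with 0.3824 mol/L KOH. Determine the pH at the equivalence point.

n(HN3) = 0.3212 x 0.02245 = 0.007211 mol; V(KOH) at equivalence = 0.007211/0.3824 = 0.01886 L.
At equivalence all the acid is converted to N3-; total volume = 0.02245 + 0.01886 = 0.04131 L, so [N3-] = 0.007211/0.04131 = 0.1746 M.
Kb = Kw/Ka = 1.0e-14 / 1.9 x 10^-5 = 5.26e-10.
[OH^-] = sqrt(Kb x [N3-]) = sqrt(5.26e-10 x 0.1746) = 9.59e-6 M.
pOH = 5.02, so pH = 14.00 - 5.02 = 8.98.

8.98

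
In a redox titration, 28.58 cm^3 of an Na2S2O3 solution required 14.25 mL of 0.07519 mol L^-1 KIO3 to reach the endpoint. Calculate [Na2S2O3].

0.225 M

n(KIO3) = 0.07519 x 0.01425 = 0.001071 mol.
From the balanced equation, 1 mol KIO3 reacts with 6 mol Na2S2O3, so n(Na2S2O3) = 0.001071 x 6/1 = 0.006429 mol.
[Na2S2O3] = 0.006429 / 0.02858 L = 0.225 M.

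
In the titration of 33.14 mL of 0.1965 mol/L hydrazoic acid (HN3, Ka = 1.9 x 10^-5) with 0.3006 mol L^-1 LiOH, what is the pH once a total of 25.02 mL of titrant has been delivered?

n(acid) = 0.1965 x 0.03314 = 0.006512 mol; n(LiOH) added = 0.3006 x 0.02502 = 0.007521 mol.
Base is in excess by 0.007521 - 0.006512 = 0.001009 mol in a total volume of 0.05816 L.
[OH^-] = 0.001009/0.05816 = 0.01735 M, so pOH = 1.76 and pH = 14.00 - 1.76 = 12.24.

12.24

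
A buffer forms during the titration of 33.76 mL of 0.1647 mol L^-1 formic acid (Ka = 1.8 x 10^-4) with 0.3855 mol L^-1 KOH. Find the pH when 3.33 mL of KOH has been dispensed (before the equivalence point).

3.22

Initial n(HCOOH) = 0.1647 x 0.03376 = 0.005560 mol.
n(KOH) added = 0.3855 x 0.003330 = 0.001284 mol, converting that many moles of HCOOH to HCOO-.
Remaining n(HCOOH) = 0.004277 mol; n(HCOO-) = 0.001284 mol.
By Henderson-Hasselbalch, pH = pKa + log([A^-]/[HA]) = 3.74 + log(0.001284/0.004277) = 3.74 + (-0.52) = 3.22.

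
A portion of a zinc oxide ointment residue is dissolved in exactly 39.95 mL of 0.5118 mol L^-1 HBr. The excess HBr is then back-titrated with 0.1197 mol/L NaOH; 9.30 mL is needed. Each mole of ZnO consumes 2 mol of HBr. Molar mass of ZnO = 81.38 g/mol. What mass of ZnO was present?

Total n(HBr) added = 0.5118 x 0.03995 = 0.02045 mol.
n(NaOH) used = 0.1197 x 0.009300 = 0.001113 mol, which equals the excess n(HBr).
So n(HBr) consumed by the sample = 0.02045 - 0.001113 = 0.01933 mol.
n(ZnO) = 0.01933 / 2 = 0.009667 mol.
mass = 0.009667 mol x 81.38 g/mol = 0.787 g.

0.787 g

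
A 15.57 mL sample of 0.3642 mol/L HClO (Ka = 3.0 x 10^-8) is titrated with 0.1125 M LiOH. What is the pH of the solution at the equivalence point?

10.23

n(HClO) = 0.3642 x 0.01557 = 0.005671 mol; V(LiOH) at equivalence = 0.005671/0.1125 = 0.05041 L.
At equivalence all the acid is converted to ClO-; total volume = 0.01557 + 0.05041 = 0.06598 L, so [ClO-] = 0.005671/0.06598 = 0.08595 M.
Kb = Kw/Ka = 1.0e-14 / 3.0 x 10^-8 = 3.33e-7.
[OH^-] = sqrt(Kb x [ClO-]) = sqrt(3.33e-7 x 0.08595) = 0.000169 M.
pOH = 3.77, so pH = 14.00 - 3.77 = 10.23.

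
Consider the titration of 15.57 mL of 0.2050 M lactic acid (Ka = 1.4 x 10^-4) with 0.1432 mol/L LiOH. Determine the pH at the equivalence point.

8.39

n(HC3H5O3) = 0.2050 x 0.01557 = 0.003192 mol; V(LiOH) at equivalence = 0.003192/0.1432 = 0.02229 L.
At equivalence all the acid is converted to C3H5O3-; total volume = 0.01557 + 0.02229 = 0.03786 L, so [C3H5O3-] = 0.003192/0.03786 = 0.08431 M.
Kb = Kw/Ka = 1.0e-14 / 1.4 x 10^-4 = 7.14e-11.
[OH^-] = sqrt(Kb x [C3H5O3-]) = sqrt(7.14e-11 x 0.08431) = 2.45e-6 M.
pOH = 5.61, so pH = 14.00 - 5.61 = 8.39.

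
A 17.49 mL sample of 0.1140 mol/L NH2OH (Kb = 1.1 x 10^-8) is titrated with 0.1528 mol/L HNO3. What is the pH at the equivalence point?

n(NH2OH) = 0.1140 x 0.01749 = 0.001994 mol; V(HNO3) at equivalence = 0.001994/0.1528 = 0.01305 L.
At equivalence the base is fully converted to NH3OH+; total volume = 0.03054 L, so [NH3OH+] = 0.001994/0.03054 = 0.06529 M.
Ka(NH3OH+) = Kw/Kb = 1.0e-14 / 1.1 x 10^-8 = 9.09e-7.
[H^+] = sqrt(Ka x [NH3OH+]) = sqrt(9.09e-7 x 0.06529) = 0.000244 M.
pH = -log(0.000244) = 3.61.

3.61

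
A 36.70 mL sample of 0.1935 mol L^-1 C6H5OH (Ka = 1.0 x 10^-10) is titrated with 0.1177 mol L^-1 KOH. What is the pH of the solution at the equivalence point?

n(C6H5OH) = 0.1935 x 0.03670 = 0.007101 mol; V(KOH) at equivalence = 0.007101/0.1177 = 0.06034 L.
At equivalence all the acid is converted to C6H5O-; total volume = 0.03670 + 0.06034 = 0.09704 L, so [C6H5O-] = 0.007101/0.09704 = 0.07318 M.
Kb = Kw/Ka = 1.0e-14 / 1.0 x 10^-10 = 0.000100.
[OH^-] = sqrt(Kb x [C6H5O-]) = sqrt(0.000100 x 0.07318) = 0.00271 M.
pOH = 2.57, so pH = 14.00 - 2.57 = 11.43.

11.43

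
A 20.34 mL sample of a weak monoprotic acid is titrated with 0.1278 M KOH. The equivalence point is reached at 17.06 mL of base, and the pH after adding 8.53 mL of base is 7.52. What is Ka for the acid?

3.0 x 10^-8

8.53 mL is half of the equivalence volume, so this is the half-equivalence point where [HA] = [A^-].
At half-equivalence pH = pKa, so pKa = 7.52.
Ka = 10^(-7.52) = 3.0 x 10^-8.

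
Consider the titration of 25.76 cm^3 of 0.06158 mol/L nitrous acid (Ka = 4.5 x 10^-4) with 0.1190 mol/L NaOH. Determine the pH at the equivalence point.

n(HNO2) = 0.06158 x 0.02576 = 0.001586 mol; V(NaOH) at equivalence = 0.001586/0.1190 = 0.01333 L.
At equivalence all the acid is converted to NO2-; total volume = 0.02576 + 0.01333 = 0.03909 L, so [NO2-] = 0.001586/0.03909 = 0.04058 M.
Kb = Kw/Ka = 1.0e-14 / 4.5 x 10^-4 = 2.22e-11.
[OH^-] = sqrt(Kb x [NO2-]) = sqrt(2.22e-11 x 0.04058) = 9.50e-7 M.
pOH = 6.02, so pH = 14.00 - 6.02 = 7.98.

7.98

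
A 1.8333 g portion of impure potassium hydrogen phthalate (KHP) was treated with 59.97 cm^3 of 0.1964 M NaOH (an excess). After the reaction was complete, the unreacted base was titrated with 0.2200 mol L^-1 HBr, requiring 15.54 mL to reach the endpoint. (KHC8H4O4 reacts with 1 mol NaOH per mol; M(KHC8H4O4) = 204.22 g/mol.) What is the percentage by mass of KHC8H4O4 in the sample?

Total n(NaOH) added = 0.1964 x 0.05997 = 0.01178 mol.
n(HBr) used = 0.2200 x 0.01554 = 0.003419 mol, which equals the excess n(NaOH).
So n(NaOH) consumed by the sample = 0.01178 - 0.003419 = 0.008359 mol.
n(KHC8H4O4) = 0.008359 / 1 = 0.008359 mol.
mass KHC8H4O4 = 0.008359 x 204.22 = 1.707 g, so %KHC8H4O4 = 1.707/1.8333 x 100 = 93.1%.

93.1%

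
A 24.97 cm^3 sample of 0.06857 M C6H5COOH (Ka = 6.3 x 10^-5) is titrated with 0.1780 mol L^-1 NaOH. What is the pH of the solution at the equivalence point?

n(C6H5COOH) = 0.06857 x 0.02497 = 0.001712 mol; V(NaOH) at equivalence = 0.001712/0.1780 = 0.009619 L.
At equivalence all the acid is converted to C6H5COO-; total volume = 0.02497 + 0.009619 = 0.03459 L, so [C6H5COO-] = 0.001712/0.03459 = 0.04950 M.
Kb = Kw/Ka = 1.0e-14 / 6.3 x 10^-5 = 1.59e-10.
[OH^-] = sqrt(Kb x [C6H5COO-]) = sqrt(1.59e-10 x 0.04950) = 2.80e-6 M.
pOH = 5.55, so pH = 14.00 - 5.55 = 8.45.

8.45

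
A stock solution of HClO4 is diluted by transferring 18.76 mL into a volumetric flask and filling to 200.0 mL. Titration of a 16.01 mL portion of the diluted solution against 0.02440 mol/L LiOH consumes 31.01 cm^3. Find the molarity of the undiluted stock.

n(LiOH) = 0.02440 x 0.03101 = 0.0007566 mol.
n(HClO4) in the aliquot = 0.0007566 mol.
[diluted HClO4] = 0.0007566 / 0.01601 = 0.04726 M.
Dilution factor = 200.0/18.76 = 10.66, so [stock] = 0.04726 x 10.66 = 0.504 M.

0.504 M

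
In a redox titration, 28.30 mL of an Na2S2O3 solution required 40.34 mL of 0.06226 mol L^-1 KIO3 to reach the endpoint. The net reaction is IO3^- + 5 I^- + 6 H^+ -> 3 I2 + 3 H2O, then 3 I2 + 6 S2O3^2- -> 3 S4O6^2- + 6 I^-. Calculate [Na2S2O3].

0.532 M

n(KIO3) = 0.06226 x 0.04034 = 0.002512 mol.
From the balanced equation, 1 mol KIO3 reacts with 6 mol Na2S2O3, so n(Na2S2O3) = 0.002512 x 6/1 = 0.01507 mol.
[Na2S2O3] = 0.01507 / 0.02830 L = 0.532 M.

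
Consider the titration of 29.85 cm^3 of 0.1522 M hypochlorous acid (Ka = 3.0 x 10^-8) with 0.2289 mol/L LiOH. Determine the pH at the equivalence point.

n(HClO) = 0.1522 x 0.02985 = 0.004543 mol; V(LiOH) at equivalence = 0.004543/0.2289 = 0.01985 L.
At equivalence all the acid is converted to ClO-; total volume = 0.02985 + 0.01985 = 0.04970 L, so [ClO-] = 0.004543/0.04970 = 0.09142 M.
Kb = Kw/Ka = 1.0e-14 / 3.0 x 10^-8 = 3.33e-7.
[OH^-] = sqrt(Kb x [ClO-]) = sqrt(3.33e-7 x 0.09142) = 0.000175 M.
pOH = 3.76, so pH = 14.00 - 3.76 = 10.24.

10.24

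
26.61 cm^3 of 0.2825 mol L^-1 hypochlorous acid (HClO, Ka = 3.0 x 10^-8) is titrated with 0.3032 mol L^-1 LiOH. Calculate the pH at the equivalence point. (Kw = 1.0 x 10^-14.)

n(HClO) = 0.2825 x 0.02661 = 0.007517 mol; V(LiOH) at equivalence = 0.007517/0.3032 = 0.02479 L.
At equivalence all the acid is converted to ClO-; total volume = 0.02661 + 0.02479 = 0.05140 L, so [ClO-] = 0.007517/0.05140 = 0.1462 M.
Kb = Kw/Ka = 1.0e-14 / 3.0 x 10^-8 = 3.33e-7.
[OH^-] = sqrt(Kb x [ClO-]) = sqrt(3.33e-7 x 0.1462) = 0.000221 M.
pOH = 3.66, so pH = 14.00 - 3.66 = 10.34.

10.34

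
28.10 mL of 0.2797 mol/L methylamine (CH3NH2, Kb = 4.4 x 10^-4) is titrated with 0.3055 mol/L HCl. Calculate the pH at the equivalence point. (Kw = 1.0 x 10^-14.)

5.74

n(CH3NH2) = 0.2797 x 0.02810 = 0.007860 mol; V(HCl) at equivalence = 0.007860/0.3055 = 0.02573 L.
At equivalence the base is fully converted to CH3NH3+; total volume = 0.05383 L, so [CH3NH3+] = 0.007860/0.05383 = 0.1460 M.
Ka(CH3NH3+) = Kw/Kb = 1.0e-14 / 4.4 x 10^-4 = 2.27e-11.
[H^+] = sqrt(Ka x [CH3NH3+]) = sqrt(2.27e-11 x 0.1460) = 1.82e-6 M.
pH = -log(1.82e-6) = 5.74.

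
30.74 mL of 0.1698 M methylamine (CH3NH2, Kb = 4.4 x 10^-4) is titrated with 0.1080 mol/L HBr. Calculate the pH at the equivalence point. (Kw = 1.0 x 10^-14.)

n(CH3NH2) = 0.1698 x 0.03074 = 0.005220 mol; V(HBr) at equivalence = 0.005220/0.1080 = 0.04833 L.
At equivalence the base is fully converted to CH3NH3+; total volume = 0.07907 L, so [CH3NH3+] = 0.005220/0.07907 = 0.06601 M.
Ka(CH3NH3+) = Kw/Kb = 1.0e-14 / 4.4 x 10^-4 = 2.27e-11.
[H^+] = sqrt(Ka x [CH3NH3+]) = sqrt(2.27e-11 x 0.06601) = 1.22e-6 M.
pH = -log(1.22e-6) = 5.91.

5.91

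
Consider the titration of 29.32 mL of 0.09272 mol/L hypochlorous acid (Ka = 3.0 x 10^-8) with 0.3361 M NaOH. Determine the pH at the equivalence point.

10.19

n(HClO) = 0.09272 x 0.02932 = 0.002719 mol; V(NaOH) at equivalence = 0.002719/0.3361 = 0.008089 L.
At equivalence all the acid is converted to ClO-; total volume = 0.02932 + 0.008089 = 0.03741 L, so [ClO-] = 0.002719/0.03741 = 0.07267 M.
Kb = Kw/Ka = 1.0e-14 / 3.0 x 10^-8 = 3.33e-7.
[OH^-] = sqrt(Kb x [ClO-]) = sqrt(3.33e-7 x 0.07267) = 0.000156 M.
pOH = 3.81, so pH = 14.00 - 3.81 = 10.19.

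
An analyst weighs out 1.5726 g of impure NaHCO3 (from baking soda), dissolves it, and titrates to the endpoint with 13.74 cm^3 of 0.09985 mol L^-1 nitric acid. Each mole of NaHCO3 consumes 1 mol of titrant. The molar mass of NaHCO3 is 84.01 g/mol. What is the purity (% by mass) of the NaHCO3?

n(HNO3) = 0.09985 x 0.01374 = 0.001372 mol.
n(NaHCO3) = 0.001372 / 1 = 0.001372 mol.
mass of NaHCO3 = 0.001372 x 84.01 = 0.1153 g.
% purity = 0.1153 / 1.5726 x 100 = 7.33%.

7.33%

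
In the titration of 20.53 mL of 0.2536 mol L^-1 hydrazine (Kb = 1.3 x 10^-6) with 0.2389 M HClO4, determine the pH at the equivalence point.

4.51

n(N2H4) = 0.2536 x 0.02053 = 0.005206 mol; V(HClO4) at equivalence = 0.005206/0.2389 = 0.02179 L.
At equivalence the base is fully converted to N2H5+; total volume = 0.04232 L, so [N2H5+] = 0.005206/0.04232 = 0.1230 M.
Ka(N2H5+) = Kw/Kb = 1.0e-14 / 1.3 x 10^-6 = 7.69e-9.
[H^+] = sqrt(Ka x [N2H5+]) = sqrt(7.69e-9 x 0.1230) = 3.08e-5 M.
pH = -log(3.08e-5) = 4.51.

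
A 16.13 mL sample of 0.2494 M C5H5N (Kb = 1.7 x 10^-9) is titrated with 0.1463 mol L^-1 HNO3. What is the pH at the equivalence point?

3.13

n(C5H5N) = 0.2494 x 0.01613 = 0.004023 mol; V(HNO3) at equivalence = 0.004023/0.1463 = 0.02750 L.
At equivalence the base is fully converted to C5H5NH+; total volume = 0.04363 L, so [C5H5NH+] = 0.004023/0.04363 = 0.09221 M.
Ka(C5H5NH+) = Kw/Kb = 1.0e-14 / 1.7 x 10^-9 = 5.88e-6.
[H^+] = sqrt(Ka x [C5H5NH+]) = sqrt(5.88e-6 x 0.09221) = 0.000736 M.
pH = -log(0.000736) = 3.13.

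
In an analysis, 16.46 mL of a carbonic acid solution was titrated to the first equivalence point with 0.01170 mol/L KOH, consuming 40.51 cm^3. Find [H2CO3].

0.0288 M

n(KOH) = 0.01170 x 0.04051 = 0.0004740 mol.
At the first equivalence point, 1 mol OH^- react per mol H2CO3, so n(H2CO3) = 0.0004740 / 1 = 0.0004740 mol.
[H2CO3] = 0.0004740 / 0.01646 L = 0.0288 M.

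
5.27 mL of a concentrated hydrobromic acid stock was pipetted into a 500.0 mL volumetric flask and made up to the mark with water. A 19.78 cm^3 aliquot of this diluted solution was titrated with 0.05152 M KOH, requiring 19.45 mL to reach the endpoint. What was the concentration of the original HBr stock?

n(KOH) = 0.05152 x 0.01945 = 0.001002 mol.
n(HBr) in the aliquot = 0.001002 mol.
[diluted HBr] = 0.001002 / 0.01978 = 0.05066 M.
Dilution factor = 500.0/5.270 = 94.88, so [stock] = 0.05066 x 94.88 = 4.81 M.

4.81 M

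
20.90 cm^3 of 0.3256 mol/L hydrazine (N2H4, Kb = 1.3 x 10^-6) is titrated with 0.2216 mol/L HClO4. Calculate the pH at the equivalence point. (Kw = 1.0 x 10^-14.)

4.50

n(N2H4) = 0.3256 x 0.02090 = 0.006805 mol; V(HClO4) at equivalence = 0.006805/0.2216 = 0.03071 L.
At equivalence the base is fully converted to N2H5+; total volume = 0.05161 L, so [N2H5+] = 0.006805/0.05161 = 0.1319 M.
Ka(N2H5+) = Kw/Kb = 1.0e-14 / 1.3 x 10^-6 = 7.69e-9.
[H^+] = sqrt(Ka x [N2H5+]) = sqrt(7.69e-9 x 0.1319) = 3.18e-5 M.
pH = -log(3.18e-5) = 4.50.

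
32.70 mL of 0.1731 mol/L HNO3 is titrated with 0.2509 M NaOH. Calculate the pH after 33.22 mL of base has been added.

12.61

n(acid) = 0.1731 x 0.03270 = 0.005660 mol; n(NaOH) added = 0.2509 x 0.03322 = 0.008335 mol.
Base is in excess by 0.008335 - 0.005660 = 0.002675 mol in a total volume of 0.06592 L.
[OH^-] = 0.002675/0.06592 = 0.04057 M, so pOH = 1.39 and pH = 14.00 - 1.39 = 12.61.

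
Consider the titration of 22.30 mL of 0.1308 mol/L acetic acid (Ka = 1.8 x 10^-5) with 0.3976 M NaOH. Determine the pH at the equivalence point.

n(CH3COOH) = 0.1308 x 0.02230 = 0.002917 mol; V(NaOH) at equivalence = 0.002917/0.3976 = 0.007336 L.
At equivalence all the acid is converted to CH3COO-; total volume = 0.02230 + 0.007336 = 0.02964 L, so [CH3COO-] = 0.002917/0.02964 = 0.09842 M.
Kb = Kw/Ka = 1.0e-14 / 1.8 x 10^-5 = 5.56e-10.
[OH^-] = sqrt(Kb x [CH3COO-]) = sqrt(5.56e-10 x 0.09842) = 7.39e-6 M.
pOH = 5.13, so pH = 14.00 - 5.13 = 8.87.

8.87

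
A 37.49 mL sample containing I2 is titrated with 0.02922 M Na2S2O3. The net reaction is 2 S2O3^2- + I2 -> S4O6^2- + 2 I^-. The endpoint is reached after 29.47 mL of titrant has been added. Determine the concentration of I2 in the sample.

0.0115 M

n(Na2S2O3) = 0.02922 x 0.02947 = 0.0008611 mol.
From the balanced equation, 2 mol Na2S2O3 reacts with 1 mol I2, so n(I2) = 0.0008611 x 1/2 = 0.0004306 mol.
[I2] = 0.0004306 / 0.03749 L = 0.0115 M.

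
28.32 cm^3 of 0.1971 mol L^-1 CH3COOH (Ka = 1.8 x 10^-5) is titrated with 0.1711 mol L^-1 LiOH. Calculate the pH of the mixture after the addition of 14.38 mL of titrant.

Initial n(CH3COOH) = 0.1971 x 0.02832 = 0.005582 mol.
n(LiOH) added = 0.1711 x 0.01438 = 0.002460 mol, converting that many moles of CH3COOH to CH3COO-.
Remaining n(CH3COOH) = 0.003121 mol; n(CH3COO-) = 0.002460 mol.
By Henderson-Hasselbalch, pH = pKa + log([A^-]/[HA]) = 4.74 + log(0.002460/0.003121) = 4.74 + (-0.10) = 4.64.

4.64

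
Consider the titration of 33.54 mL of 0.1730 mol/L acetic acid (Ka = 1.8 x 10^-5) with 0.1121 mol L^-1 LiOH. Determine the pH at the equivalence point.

8.79

n(CH3COOH) = 0.1730 x 0.03354 = 0.005802 mol; V(LiOH) at equivalence = 0.005802/0.1121 = 0.05176 L.
At equivalence all the acid is converted to CH3COO-; total volume = 0.03354 + 0.05176 = 0.08530 L, so [CH3COO-] = 0.005802/0.08530 = 0.06802 M.
Kb = Kw/Ka = 1.0e-14 / 1.8 x 10^-5 = 5.56e-10.
[OH^-] = sqrt(Kb x [CH3COO-]) = sqrt(5.56e-10 x 0.06802) = 6.15e-6 M.
pOH = 5.21, so pH = 14.00 - 5.21 = 8.79.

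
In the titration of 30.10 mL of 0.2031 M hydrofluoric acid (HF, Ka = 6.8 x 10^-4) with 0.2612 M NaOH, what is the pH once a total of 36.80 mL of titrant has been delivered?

n(acid) = 0.2031 x 0.03010 = 0.006113 mol; n(NaOH) added = 0.2612 x 0.03680 = 0.009612 mol.
Base is in excess by 0.009612 - 0.006113 = 0.003499 mol in a total volume of 0.06690 L.
[OH^-] = 0.003499/0.06690 = 0.05230 M, so pOH = 1.28 and pH = 14.00 - 1.28 = 12.72.

12.72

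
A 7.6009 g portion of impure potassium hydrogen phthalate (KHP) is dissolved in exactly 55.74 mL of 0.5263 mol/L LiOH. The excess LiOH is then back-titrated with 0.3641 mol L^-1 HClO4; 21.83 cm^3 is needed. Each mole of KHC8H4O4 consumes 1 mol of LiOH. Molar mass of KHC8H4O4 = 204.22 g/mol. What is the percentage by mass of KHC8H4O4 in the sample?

57.5%

Total n(LiOH) added = 0.5263 x 0.05574 = 0.02934 mol.
n(HClO4) used = 0.3641 x 0.02183 = 0.007948 mol, which equals the excess n(LiOH).
So n(LiOH) consumed by the sample = 0.02934 - 0.007948 = 0.02139 mol.
n(KHC8H4O4) = 0.02139 / 1 = 0.02139 mol.
mass KHC8H4O4 = 0.02139 x 204.22 = 4.368 g, so %KHC8H4O4 = 4.368/7.6009 x 100 = 57.5%.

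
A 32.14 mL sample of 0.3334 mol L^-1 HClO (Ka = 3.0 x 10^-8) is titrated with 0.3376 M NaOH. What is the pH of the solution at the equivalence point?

n(HClO) = 0.3334 x 0.03214 = 0.01072 mol; V(NaOH) at equivalence = 0.01072/0.3376 = 0.03174 L.
At equivalence all the acid is converted to ClO-; total volume = 0.03214 + 0.03174 = 0.06388 L, so [ClO-] = 0.01072/0.06388 = 0.1677 M.
Kb = Kw/Ka = 1.0e-14 / 3.0 x 10^-8 = 3.33e-7.
[OH^-] = sqrt(Kb x [ClO-]) = sqrt(3.33e-7 x 0.1677) = 0.000236 M.
pOH = 3.63, so pH = 14.00 - 3.63 = 10.37.

10.37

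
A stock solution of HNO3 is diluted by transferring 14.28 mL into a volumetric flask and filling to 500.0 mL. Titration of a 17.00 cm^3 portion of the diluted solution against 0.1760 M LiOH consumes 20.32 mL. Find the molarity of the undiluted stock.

n(LiOH) = 0.1760 x 0.02032 = 0.003576 mol.
n(HNO3) in the aliquot = 0.003576 mol.
[diluted HNO3] = 0.003576 / 0.01700 = 0.2104 M.
Dilution factor = 500.0/14.28 = 35.01, so [stock] = 0.2104 x 35.01 = 7.37 M.

7.37 M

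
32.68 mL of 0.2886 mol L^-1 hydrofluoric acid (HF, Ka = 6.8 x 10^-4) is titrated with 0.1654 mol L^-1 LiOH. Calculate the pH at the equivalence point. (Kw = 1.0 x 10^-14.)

n(HF) = 0.2886 x 0.03268 = 0.009431 mol; V(LiOH) at equivalence = 0.009431/0.1654 = 0.05702 L.
At equivalence all the acid is converted to F-; total volume = 0.03268 + 0.05702 = 0.08970 L, so [F-] = 0.009431/0.08970 = 0.1051 M.
Kb = Kw/Ka = 1.0e-14 / 6.8 x 10^-4 = 1.47e-11.
[OH^-] = sqrt(Kb x [F-]) = sqrt(1.47e-11 x 0.1051) = 1.24e-6 M.
pOH = 5.91, so pH = 14.00 - 5.91 = 8.09.

8.09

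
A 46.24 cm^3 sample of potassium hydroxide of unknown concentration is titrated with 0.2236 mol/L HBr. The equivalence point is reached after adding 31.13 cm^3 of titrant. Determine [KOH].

0.151 M

n(HBr) delivered = 0.2236 x 0.03113 = 0.006961 mol.
For a 1:1 reaction, n(KOH) = 0.006961 mol.
[KOH] = 0.006961 mol / 0.04624 L = 0.151 M.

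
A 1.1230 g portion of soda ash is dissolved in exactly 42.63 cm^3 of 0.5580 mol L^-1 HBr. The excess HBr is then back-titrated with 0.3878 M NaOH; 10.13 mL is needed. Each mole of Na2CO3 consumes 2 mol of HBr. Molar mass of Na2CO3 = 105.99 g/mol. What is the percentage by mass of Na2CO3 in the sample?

Total n(HBr) added = 0.5580 x 0.04263 = 0.02379 mol.
n(NaOH) used = 0.3878 x 0.01013 = 0.003928 mol, which equals the excess n(HBr).
So n(HBr) consumed by the sample = 0.02379 - 0.003928 = 0.01986 mol.
n(Na2CO3) = 0.01986 / 2 = 0.009930 mol.
mass Na2CO3 = 0.009930 x 105.99 = 1.052 g, so %Na2CO3 = 1.052/1.1230 x 100 = 93.7%.

93.7%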